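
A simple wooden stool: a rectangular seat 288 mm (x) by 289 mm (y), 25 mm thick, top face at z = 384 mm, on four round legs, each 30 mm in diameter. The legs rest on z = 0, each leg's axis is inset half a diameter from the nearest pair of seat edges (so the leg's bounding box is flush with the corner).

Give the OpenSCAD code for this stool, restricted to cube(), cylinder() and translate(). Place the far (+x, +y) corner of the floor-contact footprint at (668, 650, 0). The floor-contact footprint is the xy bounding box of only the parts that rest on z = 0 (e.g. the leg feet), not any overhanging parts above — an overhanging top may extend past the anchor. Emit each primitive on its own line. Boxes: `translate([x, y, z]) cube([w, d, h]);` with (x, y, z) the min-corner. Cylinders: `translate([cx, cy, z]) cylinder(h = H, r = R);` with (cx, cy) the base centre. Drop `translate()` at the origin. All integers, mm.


translate([380, 361, 359]) cube([288, 289, 25]);
translate([395, 376, 0]) cylinder(h = 359, r = 15);
translate([653, 376, 0]) cylinder(h = 359, r = 15);
translate([395, 635, 0]) cylinder(h = 359, r = 15);
translate([653, 635, 0]) cylinder(h = 359, r = 15);


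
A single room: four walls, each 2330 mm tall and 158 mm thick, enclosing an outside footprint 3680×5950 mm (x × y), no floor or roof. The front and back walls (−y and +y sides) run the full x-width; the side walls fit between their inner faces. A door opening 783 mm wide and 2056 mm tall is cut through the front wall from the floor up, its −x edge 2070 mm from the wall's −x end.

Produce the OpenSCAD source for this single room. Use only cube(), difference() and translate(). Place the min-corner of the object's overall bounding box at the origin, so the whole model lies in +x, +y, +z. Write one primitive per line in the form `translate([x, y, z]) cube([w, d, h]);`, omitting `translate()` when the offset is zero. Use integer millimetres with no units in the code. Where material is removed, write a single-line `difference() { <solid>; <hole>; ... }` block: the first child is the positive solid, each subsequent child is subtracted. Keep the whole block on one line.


difference() { cube([3680, 158, 2330]); translate([2070, 0, 0]) cube([783, 158, 2056]); }
translate([0, 5792, 0]) cube([3680, 158, 2330]);
translate([0, 158, 0]) cube([158, 5634, 2330]);
translate([3522, 158, 0]) cube([158, 5634, 2330]);


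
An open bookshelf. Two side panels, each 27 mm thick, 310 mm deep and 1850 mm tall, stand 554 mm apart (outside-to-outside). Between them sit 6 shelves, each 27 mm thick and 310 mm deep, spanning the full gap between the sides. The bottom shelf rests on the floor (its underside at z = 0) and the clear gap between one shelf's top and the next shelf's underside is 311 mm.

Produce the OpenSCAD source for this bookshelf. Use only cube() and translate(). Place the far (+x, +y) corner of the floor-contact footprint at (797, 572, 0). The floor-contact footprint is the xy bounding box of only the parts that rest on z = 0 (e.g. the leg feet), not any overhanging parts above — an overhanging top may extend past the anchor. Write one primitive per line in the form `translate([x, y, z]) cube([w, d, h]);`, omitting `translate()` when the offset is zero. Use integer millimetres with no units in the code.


translate([243, 262, 0]) cube([27, 310, 1850]);
translate([770, 262, 0]) cube([27, 310, 1850]);
translate([270, 262, 0]) cube([500, 310, 27]);
translate([270, 262, 338]) cube([500, 310, 27]);
translate([270, 262, 676]) cube([500, 310, 27]);
translate([270, 262, 1014]) cube([500, 310, 27]);
translate([270, 262, 1352]) cube([500, 310, 27]);
translate([270, 262, 1690]) cube([500, 310, 27]);


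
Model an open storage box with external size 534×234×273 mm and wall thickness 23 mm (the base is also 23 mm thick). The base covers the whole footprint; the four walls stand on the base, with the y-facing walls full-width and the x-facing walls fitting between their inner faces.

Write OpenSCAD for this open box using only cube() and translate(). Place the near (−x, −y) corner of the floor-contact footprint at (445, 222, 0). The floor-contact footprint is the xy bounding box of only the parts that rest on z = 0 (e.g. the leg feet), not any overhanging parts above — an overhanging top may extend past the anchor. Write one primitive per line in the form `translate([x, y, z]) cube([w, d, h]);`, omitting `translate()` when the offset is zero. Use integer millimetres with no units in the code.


translate([445, 222, 0]) cube([534, 234, 23]);
translate([445, 222, 23]) cube([534, 23, 250]);
translate([445, 433, 23]) cube([534, 23, 250]);
translate([445, 245, 23]) cube([23, 188, 250]);
translate([956, 245, 23]) cube([23, 188, 250]);


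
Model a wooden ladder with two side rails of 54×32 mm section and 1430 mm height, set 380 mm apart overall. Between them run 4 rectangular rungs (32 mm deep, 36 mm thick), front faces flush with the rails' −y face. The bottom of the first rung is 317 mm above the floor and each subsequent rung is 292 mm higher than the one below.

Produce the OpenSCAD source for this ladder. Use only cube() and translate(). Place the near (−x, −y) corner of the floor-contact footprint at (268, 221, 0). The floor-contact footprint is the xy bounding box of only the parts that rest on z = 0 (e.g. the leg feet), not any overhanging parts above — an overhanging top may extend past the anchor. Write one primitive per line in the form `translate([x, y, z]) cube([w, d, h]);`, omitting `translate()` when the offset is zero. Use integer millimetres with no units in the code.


translate([268, 221, 0]) cube([54, 32, 1430]);
translate([594, 221, 0]) cube([54, 32, 1430]);
translate([322, 221, 317]) cube([272, 32, 36]);
translate([322, 221, 609]) cube([272, 32, 36]);
translate([322, 221, 901]) cube([272, 32, 36]);
translate([322, 221, 1193]) cube([272, 32, 36]);


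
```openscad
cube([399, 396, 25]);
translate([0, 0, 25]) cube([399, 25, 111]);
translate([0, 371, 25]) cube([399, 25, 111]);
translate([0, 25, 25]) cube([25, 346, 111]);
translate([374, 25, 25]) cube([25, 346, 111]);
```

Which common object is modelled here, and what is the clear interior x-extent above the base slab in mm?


An open box. The internal width is 349 mm.

A 399×396 base slab with four walls standing on it — an open box. The base is 399 mm wide and the walls are 25 mm thick, so the internal width is 399 − 2 × 25 = 349 mm.


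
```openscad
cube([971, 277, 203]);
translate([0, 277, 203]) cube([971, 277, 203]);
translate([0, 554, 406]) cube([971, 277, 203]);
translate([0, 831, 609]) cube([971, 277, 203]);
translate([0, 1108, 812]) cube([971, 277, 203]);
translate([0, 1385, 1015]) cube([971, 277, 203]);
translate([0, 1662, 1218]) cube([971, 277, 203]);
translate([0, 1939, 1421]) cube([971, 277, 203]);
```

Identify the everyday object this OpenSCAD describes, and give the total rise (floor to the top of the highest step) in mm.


A staircase. The total rise is 1624 mm.

8 identical blocks, each offset up and back from the previous — a staircase. Each step is 203 mm tall and there are 8 of them, so the total rise is 8 × 203 = 1624 mm.


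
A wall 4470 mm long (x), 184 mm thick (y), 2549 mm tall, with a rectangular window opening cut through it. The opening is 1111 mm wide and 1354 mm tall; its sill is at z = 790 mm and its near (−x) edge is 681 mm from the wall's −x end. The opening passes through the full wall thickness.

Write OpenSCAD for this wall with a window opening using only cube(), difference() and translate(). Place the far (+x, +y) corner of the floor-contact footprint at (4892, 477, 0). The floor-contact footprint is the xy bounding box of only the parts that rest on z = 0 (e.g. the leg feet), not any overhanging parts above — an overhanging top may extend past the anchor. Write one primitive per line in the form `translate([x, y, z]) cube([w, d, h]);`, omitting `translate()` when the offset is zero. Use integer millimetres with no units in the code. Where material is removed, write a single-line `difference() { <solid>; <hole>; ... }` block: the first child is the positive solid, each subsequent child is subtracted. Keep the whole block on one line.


difference() { translate([422, 293, 0]) cube([4470, 184, 2549]); translate([1103, 293, 790]) cube([1111, 184, 1354]); }


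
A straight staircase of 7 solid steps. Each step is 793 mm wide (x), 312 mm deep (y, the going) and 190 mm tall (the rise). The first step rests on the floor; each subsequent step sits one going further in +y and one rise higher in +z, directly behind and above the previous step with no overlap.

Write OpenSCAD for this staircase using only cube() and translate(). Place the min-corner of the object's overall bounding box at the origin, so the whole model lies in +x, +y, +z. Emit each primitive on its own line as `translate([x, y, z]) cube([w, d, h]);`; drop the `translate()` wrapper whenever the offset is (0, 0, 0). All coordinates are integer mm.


cube([793, 312, 190]);
translate([0, 312, 190]) cube([793, 312, 190]);
translate([0, 624, 380]) cube([793, 312, 190]);
translate([0, 936, 570]) cube([793, 312, 190]);
translate([0, 1248, 760]) cube([793, 312, 190]);
translate([0, 1560, 950]) cube([793, 312, 190]);
translate([0, 1872, 1140]) cube([793, 312, 190]);


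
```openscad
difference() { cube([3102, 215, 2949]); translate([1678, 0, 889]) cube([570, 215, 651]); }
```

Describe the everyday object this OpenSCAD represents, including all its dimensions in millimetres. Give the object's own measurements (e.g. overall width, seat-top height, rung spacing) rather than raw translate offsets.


A wall 3102 mm long (x), 215 mm thick (y), 2949 mm tall, with a rectangular window opening cut through it. The opening is 570 mm wide and 651 mm tall; its sill is at z = 889 mm and its near (−x) edge is 1678 mm from the wall's −x end. The opening passes through the full wall thickness.


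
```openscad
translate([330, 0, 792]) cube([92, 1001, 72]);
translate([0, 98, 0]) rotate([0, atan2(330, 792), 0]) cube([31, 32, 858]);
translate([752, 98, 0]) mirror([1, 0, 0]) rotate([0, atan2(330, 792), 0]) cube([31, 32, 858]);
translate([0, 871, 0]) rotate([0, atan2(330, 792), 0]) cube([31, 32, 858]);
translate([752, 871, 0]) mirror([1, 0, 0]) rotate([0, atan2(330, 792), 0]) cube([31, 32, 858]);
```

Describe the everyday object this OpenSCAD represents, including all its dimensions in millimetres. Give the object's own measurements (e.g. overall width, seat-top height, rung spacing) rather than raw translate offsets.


A sawhorse. A 92×1001×72 mm beam (x, y, z) sits on two A-frame leg pairs. Each pair is two raked legs of 31×32 mm section (32 mm along y) splaying symmetrically in x. Each leg rises 792 mm vertically over 330 mm of horizontal reach and is 858 mm long along its own axis. Every leg's outer bottom edge rests on the floor and its outer top edge meets a bottom edge of the beam — the left legs (tilting toward +x) meet the beam's −x bottom edge, the right legs (their mirror images, tilting toward −x) meet its +x bottom edge — so the leg tops tuck under the beam, the beam's underside is 792 mm above the floor, and the feet are 752 mm apart outside-to-outside with the beam centred between them. The two leg pairs are set in 98 mm from either end of the beam.


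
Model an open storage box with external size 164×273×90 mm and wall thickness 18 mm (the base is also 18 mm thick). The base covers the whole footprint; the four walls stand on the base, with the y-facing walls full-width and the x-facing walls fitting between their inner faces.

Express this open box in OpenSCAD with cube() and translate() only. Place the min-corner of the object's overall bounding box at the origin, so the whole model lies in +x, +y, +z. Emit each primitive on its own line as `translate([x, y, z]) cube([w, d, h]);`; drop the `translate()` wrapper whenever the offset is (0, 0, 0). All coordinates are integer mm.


cube([164, 273, 18]);
translate([0, 0, 18]) cube([164, 18, 72]);
translate([0, 255, 18]) cube([164, 18, 72]);
translate([0, 18, 18]) cube([18, 237, 72]);
translate([146, 18, 18]) cube([18, 237, 72]);


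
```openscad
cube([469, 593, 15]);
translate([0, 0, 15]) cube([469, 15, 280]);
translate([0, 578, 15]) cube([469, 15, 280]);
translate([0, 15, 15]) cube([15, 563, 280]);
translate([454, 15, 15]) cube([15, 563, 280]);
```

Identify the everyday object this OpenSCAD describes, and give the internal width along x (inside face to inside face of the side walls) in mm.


An open box. The internal width is 439 mm.

A 469×593 base slab with four walls standing on it — an open box. The base is 469 mm wide and the walls are 15 mm thick, so the internal width is 469 − 2 × 15 = 439 mm.


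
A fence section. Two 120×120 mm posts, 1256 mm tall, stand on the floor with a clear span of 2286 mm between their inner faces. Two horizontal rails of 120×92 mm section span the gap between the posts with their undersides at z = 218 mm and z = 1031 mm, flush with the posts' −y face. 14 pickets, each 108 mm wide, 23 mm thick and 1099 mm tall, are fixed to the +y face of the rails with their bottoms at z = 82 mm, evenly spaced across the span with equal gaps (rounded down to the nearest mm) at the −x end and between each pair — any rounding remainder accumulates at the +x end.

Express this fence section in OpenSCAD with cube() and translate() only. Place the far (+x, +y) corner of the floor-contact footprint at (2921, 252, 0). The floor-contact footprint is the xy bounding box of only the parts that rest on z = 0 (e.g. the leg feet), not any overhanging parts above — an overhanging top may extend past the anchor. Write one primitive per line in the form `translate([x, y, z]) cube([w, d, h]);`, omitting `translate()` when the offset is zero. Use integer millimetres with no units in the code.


translate([395, 132, 0]) cube([120, 120, 1256]);
translate([2801, 132, 0]) cube([120, 120, 1256]);
translate([515, 132, 218]) cube([2286, 120, 92]);
translate([515, 132, 1031]) cube([2286, 120, 92]);
translate([566, 252, 82]) cube([108, 23, 1099]);
translate([725, 252, 82]) cube([108, 23, 1099]);
translate([884, 252, 82]) cube([108, 23, 1099]);
translate([1043, 252, 82]) cube([108, 23, 1099]);
translate([1202, 252, 82]) cube([108, 23, 1099]);
translate([1361, 252, 82]) cube([108, 23, 1099]);
translate([1520, 252, 82]) cube([108, 23, 1099]);
translate([1679, 252, 82]) cube([108, 23, 1099]);
translate([1838, 252, 82]) cube([108, 23, 1099]);
translate([1997, 252, 82]) cube([108, 23, 1099]);
translate([2156, 252, 82]) cube([108, 23, 1099]);
translate([2315, 252, 82]) cube([108, 23, 1099]);
translate([2474, 252, 82]) cube([108, 23, 1099]);
translate([2633, 252, 82]) cube([108, 23, 1099]);


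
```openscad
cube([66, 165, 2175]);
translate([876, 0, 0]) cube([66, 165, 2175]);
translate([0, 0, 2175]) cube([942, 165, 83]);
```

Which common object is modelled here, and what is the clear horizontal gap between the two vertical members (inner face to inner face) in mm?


A door frame. The clear opening width is 810 mm.

Two 2175 mm tall posts with a header on top — a door frame. The left jamb is 66 mm wide at x = 0; the right jamb starts at x = 876. The clear opening is 876 − 66 = 810 mm.


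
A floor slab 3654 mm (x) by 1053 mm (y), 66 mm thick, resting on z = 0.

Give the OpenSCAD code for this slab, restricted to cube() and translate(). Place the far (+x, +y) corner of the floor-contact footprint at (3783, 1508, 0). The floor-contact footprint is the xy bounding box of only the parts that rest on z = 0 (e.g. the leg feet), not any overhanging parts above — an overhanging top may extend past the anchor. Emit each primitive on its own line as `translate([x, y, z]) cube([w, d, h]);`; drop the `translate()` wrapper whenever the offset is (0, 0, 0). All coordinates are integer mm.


translate([129, 455, 0]) cube([3654, 1053, 66]);


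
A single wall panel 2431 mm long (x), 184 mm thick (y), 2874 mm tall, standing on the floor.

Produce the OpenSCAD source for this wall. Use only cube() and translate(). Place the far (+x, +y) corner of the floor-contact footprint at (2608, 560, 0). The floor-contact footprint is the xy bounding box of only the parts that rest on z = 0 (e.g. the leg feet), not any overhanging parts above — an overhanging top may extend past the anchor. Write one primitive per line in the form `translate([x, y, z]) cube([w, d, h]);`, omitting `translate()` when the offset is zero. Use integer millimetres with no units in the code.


translate([177, 376, 0]) cube([2431, 184, 2874]);


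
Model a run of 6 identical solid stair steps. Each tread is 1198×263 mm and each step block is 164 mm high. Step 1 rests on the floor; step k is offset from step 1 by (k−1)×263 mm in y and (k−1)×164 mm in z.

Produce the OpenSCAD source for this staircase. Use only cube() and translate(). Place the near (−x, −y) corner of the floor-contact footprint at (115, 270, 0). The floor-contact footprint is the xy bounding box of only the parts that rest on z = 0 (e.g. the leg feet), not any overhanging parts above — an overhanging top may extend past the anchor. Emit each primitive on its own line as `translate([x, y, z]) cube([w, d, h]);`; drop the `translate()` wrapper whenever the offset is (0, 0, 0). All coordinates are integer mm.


translate([115, 270, 0]) cube([1198, 263, 164]);
translate([115, 533, 164]) cube([1198, 263, 164]);
translate([115, 796, 328]) cube([1198, 263, 164]);
translate([115, 1059, 492]) cube([1198, 263, 164]);
translate([115, 1322, 656]) cube([1198, 263, 164]);
translate([115, 1585, 820]) cube([1198, 263, 164]);


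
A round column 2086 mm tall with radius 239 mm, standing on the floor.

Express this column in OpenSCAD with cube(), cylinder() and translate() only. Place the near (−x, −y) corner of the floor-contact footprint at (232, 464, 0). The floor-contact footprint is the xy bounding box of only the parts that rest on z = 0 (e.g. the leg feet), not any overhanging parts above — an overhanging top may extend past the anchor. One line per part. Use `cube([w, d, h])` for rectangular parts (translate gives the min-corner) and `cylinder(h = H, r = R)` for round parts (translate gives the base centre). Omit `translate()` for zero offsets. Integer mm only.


translate([471, 703, 0]) cylinder(h = 2086, r = 239);


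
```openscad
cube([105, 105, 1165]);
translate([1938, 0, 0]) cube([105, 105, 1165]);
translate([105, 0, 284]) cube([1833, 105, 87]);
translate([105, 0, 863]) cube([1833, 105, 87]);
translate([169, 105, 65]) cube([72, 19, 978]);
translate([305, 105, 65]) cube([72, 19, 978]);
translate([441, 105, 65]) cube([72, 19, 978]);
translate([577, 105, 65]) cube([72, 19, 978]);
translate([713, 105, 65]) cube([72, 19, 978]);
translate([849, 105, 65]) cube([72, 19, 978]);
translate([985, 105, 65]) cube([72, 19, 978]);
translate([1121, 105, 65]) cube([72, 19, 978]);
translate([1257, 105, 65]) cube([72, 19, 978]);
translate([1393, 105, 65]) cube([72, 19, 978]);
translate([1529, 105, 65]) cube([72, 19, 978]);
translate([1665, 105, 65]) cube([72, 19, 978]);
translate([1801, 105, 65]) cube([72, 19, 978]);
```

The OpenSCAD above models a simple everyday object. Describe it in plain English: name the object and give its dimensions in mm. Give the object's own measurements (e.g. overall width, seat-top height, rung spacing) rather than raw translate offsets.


A fence section. Two 105×105 mm posts, 1165 mm tall, stand on the floor with a clear span of 1833 mm between their inner faces. Two horizontal rails of 105×87 mm section span the gap between the posts with their undersides at z = 284 mm and z = 863 mm, flush with the posts' −y face. 13 pickets, each 72 mm wide, 19 mm thick and 978 mm tall, are fixed to the +y face of the rails with their bottoms at z = 65 mm, spaced across the span with a 64 mm gap after the −x post and between neighbouring pickets, with 65 mm left before the +x post.


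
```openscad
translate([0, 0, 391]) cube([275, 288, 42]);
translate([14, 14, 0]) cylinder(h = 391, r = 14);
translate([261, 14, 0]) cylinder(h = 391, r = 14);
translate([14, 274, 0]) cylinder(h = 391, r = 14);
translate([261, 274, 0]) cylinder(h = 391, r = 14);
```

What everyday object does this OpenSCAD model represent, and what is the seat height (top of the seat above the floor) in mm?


A stool. The seat height is 433 mm.

A 275×288×42 slab at z = 391 on four corner cylinders — a stool. The seat top is 391 + 42 = 433 mm.


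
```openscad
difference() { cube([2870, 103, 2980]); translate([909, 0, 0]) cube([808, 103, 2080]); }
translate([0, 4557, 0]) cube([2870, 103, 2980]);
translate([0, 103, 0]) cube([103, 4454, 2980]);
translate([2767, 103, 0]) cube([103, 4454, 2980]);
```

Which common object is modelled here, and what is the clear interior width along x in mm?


A single room. The interior width is 2664 mm.

Four walls enclosing a rectangle with a door in the front wall — a room. Outside width 2870 minus two 103 mm walls gives 2664 mm.


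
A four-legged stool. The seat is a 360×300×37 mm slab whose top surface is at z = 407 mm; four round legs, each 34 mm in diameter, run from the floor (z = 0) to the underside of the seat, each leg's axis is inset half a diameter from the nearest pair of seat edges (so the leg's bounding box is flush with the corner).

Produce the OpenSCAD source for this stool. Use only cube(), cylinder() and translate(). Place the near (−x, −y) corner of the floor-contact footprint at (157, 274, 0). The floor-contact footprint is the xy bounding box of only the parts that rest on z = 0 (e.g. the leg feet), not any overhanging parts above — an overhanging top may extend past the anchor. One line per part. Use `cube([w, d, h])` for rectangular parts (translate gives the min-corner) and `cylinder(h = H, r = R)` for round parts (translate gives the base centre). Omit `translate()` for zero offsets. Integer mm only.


translate([157, 274, 370]) cube([360, 300, 37]);
translate([174, 291, 0]) cylinder(h = 370, r = 17);
translate([500, 291, 0]) cylinder(h = 370, r = 17);
translate([174, 557, 0]) cylinder(h = 370, r = 17);
translate([500, 557, 0]) cylinder(h = 370, r = 17);


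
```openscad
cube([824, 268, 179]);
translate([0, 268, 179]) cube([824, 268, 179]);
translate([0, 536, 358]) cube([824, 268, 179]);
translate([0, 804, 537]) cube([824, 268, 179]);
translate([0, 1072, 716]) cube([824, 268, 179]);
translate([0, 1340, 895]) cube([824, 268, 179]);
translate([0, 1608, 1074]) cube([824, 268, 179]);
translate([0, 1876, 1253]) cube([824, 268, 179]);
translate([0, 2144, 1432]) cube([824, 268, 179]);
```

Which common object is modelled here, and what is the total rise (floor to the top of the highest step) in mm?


A staircase. The total rise is 1611 mm.

9 identical blocks, each offset up and back from the previous — a staircase. Each step is 179 mm tall and there are 9 of them, so the total rise is 9 × 179 = 1611 mm.


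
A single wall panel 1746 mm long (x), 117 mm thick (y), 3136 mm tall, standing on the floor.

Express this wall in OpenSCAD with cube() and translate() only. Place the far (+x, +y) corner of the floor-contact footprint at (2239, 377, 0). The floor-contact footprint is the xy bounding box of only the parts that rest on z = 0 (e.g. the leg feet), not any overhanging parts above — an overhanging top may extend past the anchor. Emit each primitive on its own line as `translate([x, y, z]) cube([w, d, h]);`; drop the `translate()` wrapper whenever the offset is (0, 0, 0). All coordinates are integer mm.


translate([493, 260, 0]) cube([1746, 117, 3136]);


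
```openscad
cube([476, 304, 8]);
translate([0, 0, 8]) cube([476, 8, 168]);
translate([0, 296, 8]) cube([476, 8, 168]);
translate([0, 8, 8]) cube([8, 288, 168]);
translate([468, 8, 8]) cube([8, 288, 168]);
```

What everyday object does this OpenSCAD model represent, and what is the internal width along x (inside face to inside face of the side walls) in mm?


An open box. The internal width is 460 mm.

A 476×304 base slab with four walls standing on it — an open box. The base is 476 mm wide and the walls are 8 mm thick, so the internal width is 476 − 2 × 8 = 460 mm.


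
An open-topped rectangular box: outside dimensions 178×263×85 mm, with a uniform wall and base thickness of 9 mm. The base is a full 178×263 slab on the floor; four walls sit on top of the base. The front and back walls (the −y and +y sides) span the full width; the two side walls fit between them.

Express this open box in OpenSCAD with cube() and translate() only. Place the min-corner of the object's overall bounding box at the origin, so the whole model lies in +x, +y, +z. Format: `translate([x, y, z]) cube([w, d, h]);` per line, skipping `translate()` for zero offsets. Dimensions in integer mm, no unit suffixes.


cube([178, 263, 9]);
translate([0, 0, 9]) cube([178, 9, 76]);
translate([0, 254, 9]) cube([178, 9, 76]);
translate([0, 9, 9]) cube([9, 245, 76]);
translate([169, 9, 9]) cube([9, 245, 76]);


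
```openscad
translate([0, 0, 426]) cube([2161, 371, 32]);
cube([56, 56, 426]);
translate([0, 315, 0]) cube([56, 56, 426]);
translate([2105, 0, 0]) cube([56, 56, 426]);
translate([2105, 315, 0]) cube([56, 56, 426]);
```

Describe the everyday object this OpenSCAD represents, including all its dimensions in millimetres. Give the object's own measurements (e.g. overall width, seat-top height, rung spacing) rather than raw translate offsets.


A long wooden bench with a 2161 mm (x) × 371 mm (y) seat, 32 mm thick, its top surface 458 mm above the floor. Four 56 mm square legs at the seat corners, flush with the edges, run from z = 0 to the seat underside.


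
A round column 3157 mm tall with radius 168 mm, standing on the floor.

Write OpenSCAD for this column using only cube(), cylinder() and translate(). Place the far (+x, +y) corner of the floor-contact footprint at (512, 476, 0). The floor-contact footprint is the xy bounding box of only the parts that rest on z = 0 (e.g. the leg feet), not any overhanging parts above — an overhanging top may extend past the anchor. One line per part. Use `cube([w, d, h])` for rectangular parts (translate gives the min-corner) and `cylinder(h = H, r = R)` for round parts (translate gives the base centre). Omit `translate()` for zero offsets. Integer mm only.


translate([344, 308, 0]) cylinder(h = 3157, r = 168);


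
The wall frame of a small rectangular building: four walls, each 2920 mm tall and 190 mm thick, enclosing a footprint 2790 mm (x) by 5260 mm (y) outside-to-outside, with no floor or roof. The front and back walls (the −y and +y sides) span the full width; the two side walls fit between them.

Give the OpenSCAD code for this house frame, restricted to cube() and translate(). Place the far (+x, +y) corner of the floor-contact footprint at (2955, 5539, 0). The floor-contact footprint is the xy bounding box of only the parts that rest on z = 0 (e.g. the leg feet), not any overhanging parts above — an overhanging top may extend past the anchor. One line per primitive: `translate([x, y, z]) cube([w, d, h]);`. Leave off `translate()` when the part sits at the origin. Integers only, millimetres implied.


translate([165, 279, 0]) cube([2790, 190, 2920]);
translate([165, 5349, 0]) cube([2790, 190, 2920]);
translate([165, 469, 0]) cube([190, 4880, 2920]);
translate([2765, 469, 0]) cube([190, 4880, 2920]);


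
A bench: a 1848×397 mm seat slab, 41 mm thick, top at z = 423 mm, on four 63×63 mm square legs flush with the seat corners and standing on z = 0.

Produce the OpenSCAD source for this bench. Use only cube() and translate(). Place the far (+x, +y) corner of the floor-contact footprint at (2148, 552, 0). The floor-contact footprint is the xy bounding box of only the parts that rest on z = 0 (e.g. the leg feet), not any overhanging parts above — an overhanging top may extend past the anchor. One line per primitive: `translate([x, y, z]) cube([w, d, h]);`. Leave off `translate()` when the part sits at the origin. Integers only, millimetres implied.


translate([300, 155, 382]) cube([1848, 397, 41]);
translate([300, 155, 0]) cube([63, 63, 382]);
translate([300, 489, 0]) cube([63, 63, 382]);
translate([2085, 155, 0]) cube([63, 63, 382]);
translate([2085, 489, 0]) cube([63, 63, 382]);


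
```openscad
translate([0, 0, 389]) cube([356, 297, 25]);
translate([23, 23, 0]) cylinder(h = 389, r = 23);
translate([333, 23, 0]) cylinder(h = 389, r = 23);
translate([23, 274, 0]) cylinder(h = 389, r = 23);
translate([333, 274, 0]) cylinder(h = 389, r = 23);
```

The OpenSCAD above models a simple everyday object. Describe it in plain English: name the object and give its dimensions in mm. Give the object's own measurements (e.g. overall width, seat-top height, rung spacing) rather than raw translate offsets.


A simple wooden stool: a rectangular seat 356 mm (x) by 297 mm (y), 25 mm thick, top face at z = 414 mm, on four round legs, each 46 mm in diameter. The legs rest on z = 0, each leg's axis is inset half a diameter from the nearest pair of seat edges (so the leg's bounding box is flush with the corner).


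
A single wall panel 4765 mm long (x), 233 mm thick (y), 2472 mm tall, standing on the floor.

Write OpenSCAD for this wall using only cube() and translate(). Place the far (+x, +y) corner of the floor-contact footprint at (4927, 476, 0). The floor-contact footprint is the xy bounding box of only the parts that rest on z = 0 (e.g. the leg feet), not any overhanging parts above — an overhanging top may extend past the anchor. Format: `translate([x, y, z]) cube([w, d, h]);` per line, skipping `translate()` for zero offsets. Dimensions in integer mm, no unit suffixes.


translate([162, 243, 0]) cube([4765, 233, 2472]);


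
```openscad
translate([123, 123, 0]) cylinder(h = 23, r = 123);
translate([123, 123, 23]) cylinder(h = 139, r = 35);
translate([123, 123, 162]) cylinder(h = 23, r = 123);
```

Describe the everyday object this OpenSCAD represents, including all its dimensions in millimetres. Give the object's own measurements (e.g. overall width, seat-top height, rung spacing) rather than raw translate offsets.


A spool: two coaxial disc flanges of radius 123 mm and thickness 23 mm, joined by a core cylinder of radius 35 mm and height 139 mm. The lower flange rests on z = 0 and the three cylinders share a vertical axis.


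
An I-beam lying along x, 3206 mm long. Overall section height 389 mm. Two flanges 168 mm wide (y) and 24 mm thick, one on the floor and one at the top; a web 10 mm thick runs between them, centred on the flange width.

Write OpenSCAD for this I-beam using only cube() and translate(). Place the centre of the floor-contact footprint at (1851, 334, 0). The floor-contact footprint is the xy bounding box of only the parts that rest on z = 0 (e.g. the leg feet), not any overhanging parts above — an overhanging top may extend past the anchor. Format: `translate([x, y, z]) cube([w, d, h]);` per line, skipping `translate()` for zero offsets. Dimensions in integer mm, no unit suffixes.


translate([248, 250, 0]) cube([3206, 168, 24]);
translate([248, 329, 24]) cube([3206, 10, 341]);
translate([248, 250, 365]) cube([3206, 168, 24]);


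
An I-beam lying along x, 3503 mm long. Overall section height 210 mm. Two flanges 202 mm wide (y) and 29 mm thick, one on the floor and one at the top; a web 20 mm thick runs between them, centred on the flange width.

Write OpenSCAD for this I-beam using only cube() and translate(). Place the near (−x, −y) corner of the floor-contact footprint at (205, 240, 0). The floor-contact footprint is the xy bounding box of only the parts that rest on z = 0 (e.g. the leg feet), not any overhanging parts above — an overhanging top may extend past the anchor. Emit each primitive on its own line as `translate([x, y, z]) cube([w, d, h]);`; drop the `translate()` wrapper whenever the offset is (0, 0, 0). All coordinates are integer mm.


translate([205, 240, 0]) cube([3503, 202, 29]);
translate([205, 331, 29]) cube([3503, 20, 152]);
translate([205, 240, 181]) cube([3503, 202, 29]);


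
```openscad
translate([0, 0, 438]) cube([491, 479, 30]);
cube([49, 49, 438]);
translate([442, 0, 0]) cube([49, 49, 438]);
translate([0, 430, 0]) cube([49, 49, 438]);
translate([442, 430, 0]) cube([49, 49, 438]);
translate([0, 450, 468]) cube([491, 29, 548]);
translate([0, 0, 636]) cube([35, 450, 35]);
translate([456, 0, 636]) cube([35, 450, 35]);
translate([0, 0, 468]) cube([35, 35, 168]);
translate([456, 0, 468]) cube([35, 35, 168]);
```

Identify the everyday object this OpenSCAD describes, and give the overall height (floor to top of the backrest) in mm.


A chair. The overall height is 1016 mm.

A slab on four corner posts with a tall panel at the back — a chair. The seat slab sits at z = 438 with thickness 30, and the 548 mm backrest starts at the seat top, so the overall height is 438 + 30 + 548 = 1016 mm.


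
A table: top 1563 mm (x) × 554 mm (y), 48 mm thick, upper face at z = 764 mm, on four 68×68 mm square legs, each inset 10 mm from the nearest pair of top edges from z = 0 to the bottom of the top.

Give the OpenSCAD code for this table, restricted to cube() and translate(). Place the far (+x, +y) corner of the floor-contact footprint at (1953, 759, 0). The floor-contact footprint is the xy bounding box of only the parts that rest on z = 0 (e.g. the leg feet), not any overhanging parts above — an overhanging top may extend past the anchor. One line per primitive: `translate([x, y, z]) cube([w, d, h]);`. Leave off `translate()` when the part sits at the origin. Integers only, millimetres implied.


translate([400, 215, 716]) cube([1563, 554, 48]);
translate([410, 225, 0]) cube([68, 68, 716]);
translate([1885, 225, 0]) cube([68, 68, 716]);
translate([410, 691, 0]) cube([68, 68, 716]);
translate([1885, 691, 0]) cube([68, 68, 716]);


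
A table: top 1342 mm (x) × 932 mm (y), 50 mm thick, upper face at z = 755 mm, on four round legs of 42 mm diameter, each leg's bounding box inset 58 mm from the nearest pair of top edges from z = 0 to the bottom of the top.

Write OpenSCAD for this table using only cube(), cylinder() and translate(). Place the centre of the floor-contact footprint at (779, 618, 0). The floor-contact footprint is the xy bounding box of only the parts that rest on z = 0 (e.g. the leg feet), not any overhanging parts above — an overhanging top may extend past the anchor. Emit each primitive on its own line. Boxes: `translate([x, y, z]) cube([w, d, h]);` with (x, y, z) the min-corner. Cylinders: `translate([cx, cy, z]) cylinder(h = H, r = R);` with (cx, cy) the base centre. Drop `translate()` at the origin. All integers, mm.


translate([108, 152, 705]) cube([1342, 932, 50]);
translate([187, 231, 0]) cylinder(h = 705, r = 21);
translate([1371, 231, 0]) cylinder(h = 705, r = 21);
translate([187, 1005, 0]) cylinder(h = 705, r = 21);
translate([1371, 1005, 0]) cylinder(h = 705, r = 21);


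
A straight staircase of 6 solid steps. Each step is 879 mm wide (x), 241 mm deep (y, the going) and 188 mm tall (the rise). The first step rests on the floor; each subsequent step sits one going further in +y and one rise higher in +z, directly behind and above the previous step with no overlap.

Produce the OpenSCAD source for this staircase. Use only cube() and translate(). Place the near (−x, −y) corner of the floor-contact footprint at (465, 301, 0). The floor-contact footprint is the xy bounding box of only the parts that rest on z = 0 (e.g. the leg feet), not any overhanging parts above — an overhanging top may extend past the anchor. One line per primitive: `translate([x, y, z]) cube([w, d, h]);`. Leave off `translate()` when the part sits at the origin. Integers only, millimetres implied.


translate([465, 301, 0]) cube([879, 241, 188]);
translate([465, 542, 188]) cube([879, 241, 188]);
translate([465, 783, 376]) cube([879, 241, 188]);
translate([465, 1024, 564]) cube([879, 241, 188]);
translate([465, 1265, 752]) cube([879, 241, 188]);
translate([465, 1506, 940]) cube([879, 241, 188]);


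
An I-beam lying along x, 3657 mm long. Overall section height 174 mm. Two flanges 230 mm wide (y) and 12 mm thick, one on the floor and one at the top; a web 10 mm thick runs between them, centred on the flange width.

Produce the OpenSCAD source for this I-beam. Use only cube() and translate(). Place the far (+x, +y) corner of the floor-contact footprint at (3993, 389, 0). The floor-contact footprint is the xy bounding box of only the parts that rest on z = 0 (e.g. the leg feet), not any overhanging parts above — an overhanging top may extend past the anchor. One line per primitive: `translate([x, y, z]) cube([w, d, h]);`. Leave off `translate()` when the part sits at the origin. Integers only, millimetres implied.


translate([336, 159, 0]) cube([3657, 230, 12]);
translate([336, 269, 12]) cube([3657, 10, 150]);
translate([336, 159, 162]) cube([3657, 230, 12]);


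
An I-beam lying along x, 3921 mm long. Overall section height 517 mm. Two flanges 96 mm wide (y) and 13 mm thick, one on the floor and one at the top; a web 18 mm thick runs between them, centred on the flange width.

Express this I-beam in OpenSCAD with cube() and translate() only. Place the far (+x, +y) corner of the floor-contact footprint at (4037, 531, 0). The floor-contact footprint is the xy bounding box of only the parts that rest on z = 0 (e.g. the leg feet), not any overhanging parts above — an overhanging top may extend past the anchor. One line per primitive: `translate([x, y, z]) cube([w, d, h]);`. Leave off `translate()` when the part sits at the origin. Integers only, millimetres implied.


translate([116, 435, 0]) cube([3921, 96, 13]);
translate([116, 474, 13]) cube([3921, 18, 491]);
translate([116, 435, 504]) cube([3921, 96, 13]);


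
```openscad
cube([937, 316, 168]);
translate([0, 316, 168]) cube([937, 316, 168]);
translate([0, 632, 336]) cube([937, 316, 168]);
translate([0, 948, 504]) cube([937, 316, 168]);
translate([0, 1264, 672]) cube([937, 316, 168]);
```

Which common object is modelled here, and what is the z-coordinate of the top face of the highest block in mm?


A staircase. The total rise is 840 mm.

5 identical blocks, each offset up and back from the previous — a staircase. Each step is 168 mm tall and there are 5 of them, so the total rise is 5 × 168 = 840 mm.


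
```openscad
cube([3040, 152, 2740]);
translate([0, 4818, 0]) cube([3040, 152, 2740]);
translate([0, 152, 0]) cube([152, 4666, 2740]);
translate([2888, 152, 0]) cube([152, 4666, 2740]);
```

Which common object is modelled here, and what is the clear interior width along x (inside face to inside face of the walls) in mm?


A house (or room) frame. The interior width is 2736 mm.

Four 2740 mm walls enclosing a rectangle with no floor or roof — a room or house frame. Outside width is 3040 mm and wall thickness is 152 mm, so the interior width is 3040 − 2 × 152 = 2736 mm.


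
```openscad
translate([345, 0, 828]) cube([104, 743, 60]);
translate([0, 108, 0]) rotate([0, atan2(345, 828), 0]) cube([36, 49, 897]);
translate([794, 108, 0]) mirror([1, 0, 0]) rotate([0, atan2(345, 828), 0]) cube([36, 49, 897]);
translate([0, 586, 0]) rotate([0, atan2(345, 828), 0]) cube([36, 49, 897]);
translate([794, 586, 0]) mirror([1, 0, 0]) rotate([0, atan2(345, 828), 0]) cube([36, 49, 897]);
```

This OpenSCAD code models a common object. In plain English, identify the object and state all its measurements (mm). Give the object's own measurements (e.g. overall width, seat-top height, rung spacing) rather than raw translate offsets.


A sawhorse. A 104×743×60 mm beam (x, y, z) sits on two A-frame leg pairs. Each pair is two raked legs of 36×49 mm section (49 mm along y) splaying symmetrically in x. Each leg rises 828 mm vertically over 345 mm of horizontal reach and is 897 mm long along its own axis. Every leg's outer bottom edge rests on the floor and its outer top edge meets a bottom edge of the beam — the left legs (tilting toward +x) meet the beam's −x bottom edge, the right legs (their mirror images, tilting toward −x) meet its +x bottom edge — so the leg tops tuck under the beam, the beam's underside is 828 mm above the floor, and the feet are 794 mm apart outside-to-outside with the beam centred between them. The two leg pairs are set in 108 mm from either end of the beam.
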